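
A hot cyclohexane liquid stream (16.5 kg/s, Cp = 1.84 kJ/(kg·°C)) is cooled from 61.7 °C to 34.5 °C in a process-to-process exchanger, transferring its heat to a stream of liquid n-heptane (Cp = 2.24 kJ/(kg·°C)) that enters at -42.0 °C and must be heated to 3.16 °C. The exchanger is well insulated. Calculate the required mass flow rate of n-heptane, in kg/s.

Heat released by hot stream: Q = 16.5 × 1.84 × (61.7 − 34.5) = 825.79 kJ/s
Energy balance on cold side (adiabatic exchanger): Q = ṁ_c·Cp_c·(T_c,out − T_c,in)
ṁ_c = 825.79 / [2.24 × (3.16 − -42.0)] = 8.1634 kg/s

ṁ_c = 8.16 kg/s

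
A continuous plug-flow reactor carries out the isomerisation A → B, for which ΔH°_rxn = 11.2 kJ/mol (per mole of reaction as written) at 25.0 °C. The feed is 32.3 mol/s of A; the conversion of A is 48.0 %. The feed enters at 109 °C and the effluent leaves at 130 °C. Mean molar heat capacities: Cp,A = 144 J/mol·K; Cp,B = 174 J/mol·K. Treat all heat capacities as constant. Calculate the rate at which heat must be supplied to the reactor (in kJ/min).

Q_in = 19200 kJ/min

Extent of reaction ξ = 0.480 × 32.3 = 15.504 mol/s
Reaction term: ξ·ΔH°_rxn = 15.504 × 11.2 = 173.64 kJ/s
Sensible, feed 109→25 °C: -390.7 kJ/s
Outlet flows (mol/s): A 16.796, B 15.504
Sensible, products 25→130 °C: 537.21 kJ/s
Q = ΔH = 320.16 kJ/s = 320.16 kW
Heat supplied = 19209 kJ/min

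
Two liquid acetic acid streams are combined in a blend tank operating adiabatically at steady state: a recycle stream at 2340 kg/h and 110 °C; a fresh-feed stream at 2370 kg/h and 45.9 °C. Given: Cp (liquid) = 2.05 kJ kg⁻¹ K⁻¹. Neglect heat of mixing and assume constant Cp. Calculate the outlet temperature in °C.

Adiabatic, steady state ⇒ Σ ṁᵢCp,ᵢ(T_out − Tᵢ) = 0
T_out = Σ ṁᵢCp,ᵢTᵢ / Σ ṁᵢCp,ᵢ
      = 750680 / 9655.5 = 77.746 °C

T_out = 77.7 °C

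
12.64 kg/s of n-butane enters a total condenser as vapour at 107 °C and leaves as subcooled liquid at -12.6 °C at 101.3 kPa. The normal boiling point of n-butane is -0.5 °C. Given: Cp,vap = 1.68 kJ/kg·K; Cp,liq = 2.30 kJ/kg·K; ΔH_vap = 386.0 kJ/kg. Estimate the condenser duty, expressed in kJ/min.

vapour 107→-0.5 °C: -180.6 kJ/kg
condensation at -0.5 °C: -386 kJ/kg
liquid -0.5→-12.6 °C: -27.83 kJ/kg
Δh = -180.6 + -386 + -27.83 = -594.43 kJ/kg
Q = ṁ·Δh = 12.64 kg/s × -594.43 kJ/kg = -7513.6 kJ/s
|Q| = 7513.6 kW = 450820 kJ/min

Q_c = 451000 kJ/min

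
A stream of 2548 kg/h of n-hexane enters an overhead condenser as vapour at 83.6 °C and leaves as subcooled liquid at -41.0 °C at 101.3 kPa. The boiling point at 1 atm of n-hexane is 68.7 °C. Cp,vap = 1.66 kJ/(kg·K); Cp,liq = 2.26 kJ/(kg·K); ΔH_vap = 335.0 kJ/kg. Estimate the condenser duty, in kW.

vapour 83.6→68.7 °C: -24.734 kJ/kg
condensation at 68.7 °C: -335 kJ/kg
liquid 68.7→-41.0 °C: -247.92 kJ/kg
Δh = -24.734 + -335 + -247.92 = -607.66 kJ/kg
Q = ṁ·Δh = 2548 kg/h × -607.66 kJ/kg = -1.5483e+06 kJ/h
|Q| = 430.09 kW

Q_c = 430 kW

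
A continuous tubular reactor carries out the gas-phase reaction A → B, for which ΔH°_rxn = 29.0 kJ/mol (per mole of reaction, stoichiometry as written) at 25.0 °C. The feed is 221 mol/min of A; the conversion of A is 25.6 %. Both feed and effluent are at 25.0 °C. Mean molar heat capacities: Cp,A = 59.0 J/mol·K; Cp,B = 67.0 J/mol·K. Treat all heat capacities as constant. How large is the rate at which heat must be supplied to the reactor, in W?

Q_in = 27300 W

Extent of reaction ξ = 0.256 × 221 = 56.576 mol/min
Reaction term: ξ·ΔH°_rxn = 56.576 × 29.0 = 1640.7 kJ/min
Q = ΔH = 1640.7 kJ/min = 27.345 kW
Heat supplied = 27345 W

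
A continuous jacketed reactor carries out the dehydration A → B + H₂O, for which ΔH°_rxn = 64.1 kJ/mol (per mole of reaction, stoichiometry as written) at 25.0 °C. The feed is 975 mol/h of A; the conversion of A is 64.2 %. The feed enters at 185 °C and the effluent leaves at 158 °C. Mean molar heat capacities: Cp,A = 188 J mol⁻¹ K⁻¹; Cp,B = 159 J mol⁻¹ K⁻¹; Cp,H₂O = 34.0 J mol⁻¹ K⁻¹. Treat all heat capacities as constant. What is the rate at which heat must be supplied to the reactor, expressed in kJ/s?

Q_in = 9.89 kJ/s

Extent of reaction ξ = 0.642 × 975 = 625.95 mol/h
Reaction term: ξ·ΔH°_rxn = 625.95 × 64.1 = 40123 kJ/h
Sensible, feed 185→25 °C: -29328 kJ/h
Outlet flows (mol/h): A 349.05, B 625.95, H₂O 625.95
Sensible, products 25→158 °C: 24795 kJ/h
Q = ΔH = 35591 kJ/h = 9.8863 kW
Heat supplied = 9.8863 kJ/s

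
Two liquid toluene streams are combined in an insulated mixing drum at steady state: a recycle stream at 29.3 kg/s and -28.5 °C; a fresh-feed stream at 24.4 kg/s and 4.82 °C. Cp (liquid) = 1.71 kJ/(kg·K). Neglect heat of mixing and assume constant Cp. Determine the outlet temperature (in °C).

T_out = -13.4 °C

Energy balance with Q = 0: Σ ṁᵢCp,ᵢ(T_out − Tᵢ) = 0
T_out = Σ ṁᵢCp,ᵢTᵢ / Σ ṁᵢCp,ᵢ
      = -1226.8 / 91.827 = -13.36 °C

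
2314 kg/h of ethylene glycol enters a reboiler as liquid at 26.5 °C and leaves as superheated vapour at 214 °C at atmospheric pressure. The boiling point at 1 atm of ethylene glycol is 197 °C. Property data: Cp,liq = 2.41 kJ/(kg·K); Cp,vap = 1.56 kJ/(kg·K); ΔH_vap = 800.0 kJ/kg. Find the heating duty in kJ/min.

Q = 47700 kJ/min

liquid 26.5→197 °C: 410.91 kJ/kg
vaporisation at 197 °C: 800 kJ/kg
vapour 197→214 °C: 26.52 kJ/kg
Δh = 410.91 + 800 + 26.52 = 1237.4 kJ/kg
Q = ṁ·Δh = 2314 kg/h × 1237.4 kJ/kg = 2.8634e+06 kJ/h
|Q| = 795.39 kW = 47723 kJ/min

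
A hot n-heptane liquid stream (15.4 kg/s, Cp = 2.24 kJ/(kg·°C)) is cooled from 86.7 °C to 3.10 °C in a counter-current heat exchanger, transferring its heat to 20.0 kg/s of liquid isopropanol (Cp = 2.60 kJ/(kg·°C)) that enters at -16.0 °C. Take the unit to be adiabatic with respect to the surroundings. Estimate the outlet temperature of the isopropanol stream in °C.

Heat released by hot stream: Q = 15.4 × 2.24 × (86.7 − 3.10) = 2883.9 kJ/s
Energy balance on cold side (adiabatic exchanger): Q = ṁ_c·Cp_c·(T_c,out − T_c,in)
T_c,out = -16.0 + 2883.9/(20.0 × 2.60) = 39.459 °C

T_c,out = 39.5 °C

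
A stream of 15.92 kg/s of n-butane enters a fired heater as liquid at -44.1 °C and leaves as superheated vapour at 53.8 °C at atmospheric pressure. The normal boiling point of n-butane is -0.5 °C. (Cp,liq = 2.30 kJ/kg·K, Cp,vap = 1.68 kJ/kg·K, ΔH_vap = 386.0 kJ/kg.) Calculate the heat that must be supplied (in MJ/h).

liquid -44.1→-0.5 °C: 100.28 kJ/kg
vaporisation at -0.5 °C: 386 kJ/kg
vapour -0.5→53.8 °C: 91.224 kJ/kg
Δh = 100.28 + 386 + 91.224 = 577.5 kJ/kg
Q = ṁ·Δh = 15.92 kg/s × 577.5 kJ/kg = 9193.9 kJ/s
|Q| = 9193.9 kW = 33098 MJ/h

Q = 33100 MJ/h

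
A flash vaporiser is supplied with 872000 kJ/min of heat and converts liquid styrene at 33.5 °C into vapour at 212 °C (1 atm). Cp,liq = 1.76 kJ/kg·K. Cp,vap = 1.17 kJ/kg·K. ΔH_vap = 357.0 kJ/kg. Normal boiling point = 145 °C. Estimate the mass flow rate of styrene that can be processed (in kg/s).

ṁ = 23.0 kg/s

Δh = 1.76×(145−33.5) + 357.0 + 1.17×(212−145) = 631.63 kJ/kg
Q = 872000 kJ/min = 14533 kJ/s = 14533 kJ/s
ṁ = Q/Δh = 14533 / 631.63 = 23.009 kg/s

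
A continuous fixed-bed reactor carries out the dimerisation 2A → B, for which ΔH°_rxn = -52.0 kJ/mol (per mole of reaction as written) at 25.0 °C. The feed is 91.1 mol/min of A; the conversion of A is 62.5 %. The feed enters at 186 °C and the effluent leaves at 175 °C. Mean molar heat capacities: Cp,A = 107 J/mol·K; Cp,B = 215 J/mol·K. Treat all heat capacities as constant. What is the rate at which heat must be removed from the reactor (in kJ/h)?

Q_out = 95000 kJ/h

Extent of reaction ξ = 0.625 × 91.1 / 2 = 28.469 mol/min
Reaction term: ξ·ΔH°_rxn = 28.469 × -52.0 = -1480.4 kJ/min
Sensible, feed 186→25 °C: -1569.4 kJ/min
Outlet flows (mol/min): A 34.162, B 28.469
Sensible, products 25→175 °C: 1466.4 kJ/min
Q = ΔH = -1583.3 kJ/min = -26.389 kW
Heat removed = 95000 kJ/h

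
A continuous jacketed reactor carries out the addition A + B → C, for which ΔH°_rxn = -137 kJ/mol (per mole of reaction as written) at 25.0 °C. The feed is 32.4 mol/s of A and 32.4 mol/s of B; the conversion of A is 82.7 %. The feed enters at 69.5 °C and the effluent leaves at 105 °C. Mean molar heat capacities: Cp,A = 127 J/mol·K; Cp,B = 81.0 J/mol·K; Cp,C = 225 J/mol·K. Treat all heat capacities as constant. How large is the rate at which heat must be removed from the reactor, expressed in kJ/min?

Q_out = 204000 kJ/min

Extent of reaction ξ = 0.827 × 32.4 = 26.795 mol/s
Reaction term: ξ·ΔH°_rxn = 26.795 × -137 = -3670.9 kJ/s
Sensible, feed 69.5→25 °C: -299.89 kJ/s
Outlet flows (mol/s): A 5.6052, B 5.6052, C 26.795
Sensible, products 25→105 °C: 575.58 kJ/s
Q = ΔH = -3395.2 kJ/s = -3395.2 kW
Heat removed = 203710 kJ/min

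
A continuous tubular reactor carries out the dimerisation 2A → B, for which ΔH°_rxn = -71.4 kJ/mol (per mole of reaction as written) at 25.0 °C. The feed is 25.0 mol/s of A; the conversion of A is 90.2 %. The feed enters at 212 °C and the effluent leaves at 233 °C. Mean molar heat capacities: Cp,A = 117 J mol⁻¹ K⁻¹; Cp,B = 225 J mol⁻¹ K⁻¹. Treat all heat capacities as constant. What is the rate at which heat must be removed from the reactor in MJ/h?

Extent of reaction ξ = 0.902 × 25.0 / 2 = 11.275 mol/s
Reaction term: ξ·ΔH°_rxn = 11.275 × -71.4 = -805.04 kJ/s
Sensible, feed 212→25 °C: -546.98 kJ/s
Outlet flows (mol/s): A 2.45, B 11.275
Sensible, products 25→233 °C: 587.29 kJ/s
Q = ΔH = -764.72 kJ/s = -764.72 kW
Heat removed = 2753 MJ/h

Q_out = 2750 MJ/h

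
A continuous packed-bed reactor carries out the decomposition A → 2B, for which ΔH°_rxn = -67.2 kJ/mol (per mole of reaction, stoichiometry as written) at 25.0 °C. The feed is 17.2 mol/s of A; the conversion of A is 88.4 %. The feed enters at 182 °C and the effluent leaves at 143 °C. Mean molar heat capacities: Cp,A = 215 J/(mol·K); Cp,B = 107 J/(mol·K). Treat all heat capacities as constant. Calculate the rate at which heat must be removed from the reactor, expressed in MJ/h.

Extent of reaction ξ = 0.884 × 17.2 = 15.205 mol/s
Reaction term: ξ·ΔH°_rxn = 15.205 × -67.2 = -1021.8 kJ/s
Sensible, feed 182→25 °C: -580.59 kJ/s
Outlet flows (mol/s): A 1.9952, B 30.41
Sensible, products 25→143 °C: 434.57 kJ/s
Q = ΔH = -1167.8 kJ/s = -1167.8 kW
Heat removed = 4204 MJ/h

Q_out = 4200 MJ/h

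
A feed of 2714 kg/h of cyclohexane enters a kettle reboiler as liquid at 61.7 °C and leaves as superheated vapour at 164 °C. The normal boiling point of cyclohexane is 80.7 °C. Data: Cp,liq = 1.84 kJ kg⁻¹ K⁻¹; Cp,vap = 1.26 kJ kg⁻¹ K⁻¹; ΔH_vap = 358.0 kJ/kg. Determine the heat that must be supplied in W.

liquid 61.7→80.7 °C: 34.96 kJ/kg
vaporisation at 80.7 °C: 358 kJ/kg
vapour 80.7→164 °C: 104.96 kJ/kg
Δh = 34.96 + 358 + 104.96 = 497.92 kJ/kg
Q = ṁ·Δh = 2714 kg/h × 497.92 kJ/kg = 1.3513e+06 kJ/h
|Q| = 375.37 kW = 375370 W

Q = 375000 W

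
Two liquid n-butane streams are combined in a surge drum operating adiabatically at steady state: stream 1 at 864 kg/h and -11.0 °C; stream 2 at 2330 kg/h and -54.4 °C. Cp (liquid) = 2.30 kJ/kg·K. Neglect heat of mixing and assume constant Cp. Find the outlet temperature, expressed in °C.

T_out = -42.7 °C

Energy balance with Q = 0: Σ ṁᵢCp,ᵢ(T_out − Tᵢ) = 0
T_out = Σ ṁᵢCp,ᵢTᵢ / Σ ṁᵢCp,ᵢ
      = -313390 / 7346.2 = -42.66 °C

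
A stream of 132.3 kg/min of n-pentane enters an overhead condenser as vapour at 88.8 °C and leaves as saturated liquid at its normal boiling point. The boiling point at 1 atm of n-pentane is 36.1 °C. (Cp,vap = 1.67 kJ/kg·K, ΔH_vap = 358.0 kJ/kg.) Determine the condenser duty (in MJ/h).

vapour 88.8→36.1 °C: -88.009 kJ/kg
condensation at 36.1 °C: -358 kJ/kg
Δh = -88.009 + -358 = -446.01 kJ/kg
Q = ṁ·Δh = 132.3 kg/min × -446.01 kJ/kg = -59007 kJ/min
|Q| = 983.45 kW = 3540.4 MJ/h

Q_c = 3540 MJ/h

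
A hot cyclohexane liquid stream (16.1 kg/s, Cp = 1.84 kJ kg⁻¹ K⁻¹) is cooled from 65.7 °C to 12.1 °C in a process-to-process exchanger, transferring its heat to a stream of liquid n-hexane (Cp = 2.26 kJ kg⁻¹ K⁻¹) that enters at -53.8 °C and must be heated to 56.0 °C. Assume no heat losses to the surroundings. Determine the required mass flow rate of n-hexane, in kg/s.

ṁ_c = 6.40 kg/s

Heat released by hot stream: Q = 16.1 × 1.84 × (65.7 − 12.1) = 1587.8 kJ/s
Energy balance on cold side (adiabatic exchanger): Q = ṁ_c·Cp_c·(T_c,out − T_c,in)
ṁ_c = 1587.8 / [2.26 × (56.0 − -53.8)] = 6.3988 kg/s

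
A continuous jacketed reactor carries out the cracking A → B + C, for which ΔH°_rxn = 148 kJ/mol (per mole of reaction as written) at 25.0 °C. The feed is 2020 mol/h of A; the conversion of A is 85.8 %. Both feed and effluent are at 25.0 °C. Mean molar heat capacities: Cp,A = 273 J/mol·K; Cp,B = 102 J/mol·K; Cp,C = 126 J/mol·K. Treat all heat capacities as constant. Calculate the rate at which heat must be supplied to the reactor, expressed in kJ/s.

Extent of reaction ξ = 0.858 × 2020 = 1733.2 mol/h
Reaction term: ξ·ΔH°_rxn = 1733.2 × 148 = 256510 kJ/h
Q = ΔH = 256510 kJ/h = 71.252 kW
Heat supplied = 71.252 kJ/s

Q_in = 71.3 kJ/s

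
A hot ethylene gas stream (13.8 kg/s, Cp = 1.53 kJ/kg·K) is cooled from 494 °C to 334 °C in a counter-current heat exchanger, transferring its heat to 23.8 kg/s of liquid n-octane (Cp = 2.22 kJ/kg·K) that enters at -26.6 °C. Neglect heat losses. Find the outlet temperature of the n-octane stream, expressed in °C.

Heat released by hot stream: Q = 13.8 × 1.53 × (494 − 334) = 3378.2 kJ/s
Energy balance on cold side (adiabatic exchanger): Q = ṁ_c·Cp_c·(T_c,out − T_c,in)
T_c,out = -26.6 + 3378.2/(23.8 × 2.22) = 37.338 °C

T_c,out = 37.3 °C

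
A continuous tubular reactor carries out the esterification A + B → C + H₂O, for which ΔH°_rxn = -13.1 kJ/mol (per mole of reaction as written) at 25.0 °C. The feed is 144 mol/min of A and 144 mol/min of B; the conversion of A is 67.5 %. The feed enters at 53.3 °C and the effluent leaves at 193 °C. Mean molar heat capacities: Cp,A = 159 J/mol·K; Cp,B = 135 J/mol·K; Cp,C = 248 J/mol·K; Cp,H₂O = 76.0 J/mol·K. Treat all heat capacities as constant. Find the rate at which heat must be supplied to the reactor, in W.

Extent of reaction ξ = 0.675 × 144 = 97.2 mol/min
Reaction term: ξ·ΔH°_rxn = 97.2 × -13.1 = -1273.3 kJ/min
Sensible, feed 53.3→25 °C: -1198.1 kJ/min
Outlet flows (mol/min): A 46.8, B 46.8, C 97.2, H₂O 97.2
Sensible, products 25→193 °C: 7602.3 kJ/min
Q = ΔH = 5130.9 kJ/min = 85.515 kW
Heat supplied = 85515 W

Q_in = 85500 W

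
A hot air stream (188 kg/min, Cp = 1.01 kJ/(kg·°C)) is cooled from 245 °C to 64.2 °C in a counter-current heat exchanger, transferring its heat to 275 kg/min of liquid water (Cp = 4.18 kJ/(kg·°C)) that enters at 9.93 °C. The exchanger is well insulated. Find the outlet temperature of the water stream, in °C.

Heat released by hot stream: Q = 188 × 1.01 × (245 − 64.2) = 34330 kJ/min
Energy balance on cold side (adiabatic exchanger): Q = ṁ_c·Cp_c·(T_c,out − T_c,in)
T_c,out = 9.93 + 34330/(275 × 4.18) = 39.795 °C

T_c,out = 39.8 °C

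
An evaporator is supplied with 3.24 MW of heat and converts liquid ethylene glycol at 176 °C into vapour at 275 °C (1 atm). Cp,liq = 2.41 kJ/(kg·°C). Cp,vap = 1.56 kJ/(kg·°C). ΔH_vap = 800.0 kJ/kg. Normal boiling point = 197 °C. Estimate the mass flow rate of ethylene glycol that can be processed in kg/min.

Δh = 2.41×(197−176) + 800.0 + 1.56×(275−197) = 972.29 kJ/kg
Q = 3.24 MW = 3240 kJ/s = 194400 kJ/min
ṁ = Q/Δh = 194400 / 972.29 = 199.94 kg/min

ṁ = 200 kg/min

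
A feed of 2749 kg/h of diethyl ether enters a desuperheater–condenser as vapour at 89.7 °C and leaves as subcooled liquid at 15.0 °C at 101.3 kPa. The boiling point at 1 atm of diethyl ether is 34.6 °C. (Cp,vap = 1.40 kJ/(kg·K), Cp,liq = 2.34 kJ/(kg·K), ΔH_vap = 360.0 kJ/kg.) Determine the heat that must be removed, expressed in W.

vapour 89.7→34.6 °C: -77.14 kJ/kg
condensation at 34.6 °C: -360 kJ/kg
liquid 34.6→15.0 °C: -45.864 kJ/kg
Δh = -77.14 + -360 + -45.864 = -483 kJ/kg
Q = ṁ·Δh = 2749 kg/h × -483 kJ/kg = -1.3278e+06 kJ/h
|Q| = 368.83 kW = 368830 W

Q_c = 369000 W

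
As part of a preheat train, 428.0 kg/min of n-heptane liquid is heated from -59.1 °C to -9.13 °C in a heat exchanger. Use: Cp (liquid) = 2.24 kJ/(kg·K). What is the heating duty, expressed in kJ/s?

Q = ṁ·Cp·ΔT = 428.0 × 2.24 × (-9.13 − -59.1) = 47907 kJ/min
Converting: 47907 / 60 s = 798.45 kW

Q = 798 kJ/s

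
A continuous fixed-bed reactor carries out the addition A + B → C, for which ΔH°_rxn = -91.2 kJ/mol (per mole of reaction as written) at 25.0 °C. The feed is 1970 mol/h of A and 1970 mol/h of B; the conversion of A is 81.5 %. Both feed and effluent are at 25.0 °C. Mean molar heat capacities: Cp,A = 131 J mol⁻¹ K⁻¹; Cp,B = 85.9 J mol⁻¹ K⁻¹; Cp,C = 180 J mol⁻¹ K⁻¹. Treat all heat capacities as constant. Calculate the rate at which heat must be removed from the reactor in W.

Q_out = 40700 W

Extent of reaction ξ = 0.815 × 1970 = 1605.5 mol/h
Reaction term: ξ·ΔH°_rxn = 1605.5 × -91.2 = -146430 kJ/h
Q = ΔH = -146430 kJ/h = -40.674 kW
Heat removed = 40674 W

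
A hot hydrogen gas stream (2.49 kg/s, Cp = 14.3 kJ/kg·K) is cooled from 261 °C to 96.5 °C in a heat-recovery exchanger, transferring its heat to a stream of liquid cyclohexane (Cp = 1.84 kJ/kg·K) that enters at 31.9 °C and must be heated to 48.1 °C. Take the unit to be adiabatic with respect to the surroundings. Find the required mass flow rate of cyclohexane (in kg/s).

Heat released by hot stream: Q = 2.49 × 14.3 × (261 − 96.5) = 5857.4 kJ/s
Energy balance on cold side (adiabatic exchanger): Q = ṁ_c·Cp_c·(T_c,out − T_c,in)
ṁ_c = 5857.4 / [1.84 × (48.1 − 31.9)] = 196.5 kg/s

ṁ_c = 197 kg/s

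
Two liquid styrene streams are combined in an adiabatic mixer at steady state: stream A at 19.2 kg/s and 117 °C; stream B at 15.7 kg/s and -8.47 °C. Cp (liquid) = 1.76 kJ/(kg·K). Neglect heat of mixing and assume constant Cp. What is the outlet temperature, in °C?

No heat crosses the boundary, so H_out = H_in.
Σ ṁᵢCp,ᵢTᵢ = 19.2×1.76×117 + 15.7×1.76×-8.47 = 3719.6
Σ ṁᵢCp,ᵢ = 19.2×1.76 + 15.7×1.76 = 61.424
T_out = 3719.6 / 61.424 = 60.556 °C

T_out = 60.6 °C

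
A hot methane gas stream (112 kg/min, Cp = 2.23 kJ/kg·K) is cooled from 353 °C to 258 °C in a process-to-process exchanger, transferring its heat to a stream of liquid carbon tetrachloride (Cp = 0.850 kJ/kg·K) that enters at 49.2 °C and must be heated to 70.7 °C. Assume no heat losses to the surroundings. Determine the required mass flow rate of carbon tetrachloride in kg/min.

Heat released by hot stream: Q = 112 × 2.23 × (353 − 258) = 23727 kJ/min
Energy balance on cold side (adiabatic exchanger): Q = ṁ_c·Cp_c·(T_c,out − T_c,in)
ṁ_c = 23727 / [0.850 × (70.7 − 49.2)] = 1298.3 kg/min

ṁ_c = 1300 kg/min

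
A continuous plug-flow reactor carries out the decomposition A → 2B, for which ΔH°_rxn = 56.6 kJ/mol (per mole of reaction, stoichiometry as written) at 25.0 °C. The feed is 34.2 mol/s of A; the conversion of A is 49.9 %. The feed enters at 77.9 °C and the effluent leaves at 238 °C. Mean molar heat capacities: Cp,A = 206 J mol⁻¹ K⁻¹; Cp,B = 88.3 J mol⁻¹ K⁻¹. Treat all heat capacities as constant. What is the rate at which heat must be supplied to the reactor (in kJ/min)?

Extent of reaction ξ = 0.499 × 34.2 = 17.066 mol/s
Reaction term: ξ·ΔH°_rxn = 17.066 × 56.6 = 965.92 kJ/s
Sensible, feed 77.9→25 °C: -372.69 kJ/s
Outlet flows (mol/s): A 17.134, B 34.132
Sensible, products 25→238 °C: 1393.8 kJ/s
Q = ΔH = 1987 kJ/s = 1987 kW
Heat supplied = 119220 kJ/min

Q_in = 119000 kJ/min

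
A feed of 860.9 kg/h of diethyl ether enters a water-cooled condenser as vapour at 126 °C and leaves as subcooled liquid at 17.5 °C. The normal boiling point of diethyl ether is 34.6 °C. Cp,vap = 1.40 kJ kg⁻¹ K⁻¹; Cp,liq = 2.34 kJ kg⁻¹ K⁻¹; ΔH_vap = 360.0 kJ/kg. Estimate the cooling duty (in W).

vapour 126→34.6 °C: -127.96 kJ/kg
condensation at 34.6 °C: -360 kJ/kg
liquid 34.6→17.5 °C: -40.014 kJ/kg
Δh = -127.96 + -360 + -40.014 = -527.97 kJ/kg
Q = ṁ·Δh = 860.9 kg/h × -527.97 kJ/kg = -454530 kJ/h
|Q| = 126.26 kW = 126260 W

Q_c = 126000 W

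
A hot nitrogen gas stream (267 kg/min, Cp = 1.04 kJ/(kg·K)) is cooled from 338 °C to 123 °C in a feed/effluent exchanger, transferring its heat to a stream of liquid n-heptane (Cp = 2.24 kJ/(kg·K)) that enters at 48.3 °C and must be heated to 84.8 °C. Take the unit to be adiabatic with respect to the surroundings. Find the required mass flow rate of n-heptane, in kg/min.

ṁ_c = 730 kg/min

Heat released by hot stream: Q = 267 × 1.04 × (338 − 123) = 59701 kJ/min
Energy balance on cold side (adiabatic exchanger): Q = ṁ_c·Cp_c·(T_c,out − T_c,in)
ṁ_c = 59701 / [2.24 × (84.8 − 48.3)] = 730.2 kg/min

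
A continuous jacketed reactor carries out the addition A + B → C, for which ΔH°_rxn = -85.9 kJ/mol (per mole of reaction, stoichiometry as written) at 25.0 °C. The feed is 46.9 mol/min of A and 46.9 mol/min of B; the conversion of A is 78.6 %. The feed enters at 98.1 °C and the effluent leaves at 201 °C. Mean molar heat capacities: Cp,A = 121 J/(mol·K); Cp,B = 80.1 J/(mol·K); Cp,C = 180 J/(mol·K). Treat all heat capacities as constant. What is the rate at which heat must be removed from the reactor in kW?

Extent of reaction ξ = 0.786 × 46.9 = 36.863 mol/min
Reaction term: ξ·ΔH°_rxn = 36.863 × -85.9 = -3166.6 kJ/min
Sensible, feed 98.1→25 °C: -689.45 kJ/min
Outlet flows (mol/min): A 10.037, B 10.037, C 36.863
Sensible, products 25→201 °C: 1523.1 kJ/min
Q = ΔH = -2333 kJ/min = -38.883 kW
Heat removed = 38.883 kW

Q_out = 38.9 kW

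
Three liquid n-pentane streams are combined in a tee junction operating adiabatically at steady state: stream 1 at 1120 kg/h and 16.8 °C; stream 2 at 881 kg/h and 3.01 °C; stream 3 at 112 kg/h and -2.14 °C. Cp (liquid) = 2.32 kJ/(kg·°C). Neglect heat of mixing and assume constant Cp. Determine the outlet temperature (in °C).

Energy balance with Q = 0: Σ ṁᵢCp,ᵢ(T_out − Tᵢ) = 0
T_out = Σ ṁᵢCp,ᵢTᵢ / Σ ṁᵢCp,ᵢ
      = 49249 / 4902.2 = 10.046 °C

T_out = 10.0 °C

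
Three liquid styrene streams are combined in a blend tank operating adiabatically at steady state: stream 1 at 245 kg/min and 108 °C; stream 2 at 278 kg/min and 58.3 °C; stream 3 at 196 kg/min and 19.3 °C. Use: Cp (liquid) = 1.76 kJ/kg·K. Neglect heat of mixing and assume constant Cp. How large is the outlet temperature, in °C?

T_out = 64.6 °C

Adiabatic, steady state ⇒ Σ ṁᵢCp,ᵢ(T_out − Tᵢ) = 0
Σ ṁᵢCp,ᵢTᵢ = 245×1.76×108 + 278×1.76×58.3 + 196×1.76×19.3 = 81752
Σ ṁᵢCp,ᵢ = 245×1.76 + 278×1.76 + 196×1.76 = 1265.4
T_out = 81752 / 1265.4 = 64.604 °C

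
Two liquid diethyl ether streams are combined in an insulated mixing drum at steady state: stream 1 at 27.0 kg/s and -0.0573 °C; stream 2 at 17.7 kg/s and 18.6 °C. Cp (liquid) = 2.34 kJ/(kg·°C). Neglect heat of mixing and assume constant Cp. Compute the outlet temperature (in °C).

T_out = 7.33 °C

Adiabatic, steady state ⇒ Σ ṁᵢCp,ᵢ(T_out − Tᵢ) = 0
T_out = Σ ṁᵢCp,ᵢTᵢ / Σ ṁᵢCp,ᵢ
      = 766.75 / 104.6 = 7.3305 °C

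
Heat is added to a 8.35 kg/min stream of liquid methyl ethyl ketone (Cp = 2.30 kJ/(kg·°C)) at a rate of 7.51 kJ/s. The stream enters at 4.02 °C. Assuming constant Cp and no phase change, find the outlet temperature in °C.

Q = 7.51 kJ/s = 450.6 kJ/min
ΔT = Q/(ṁ·Cp) = 450.6/(8.35×2.30) = 23.463 K
T_out = 4.02 + 23.463 = 27.483 °C

T_out = 27.5 °C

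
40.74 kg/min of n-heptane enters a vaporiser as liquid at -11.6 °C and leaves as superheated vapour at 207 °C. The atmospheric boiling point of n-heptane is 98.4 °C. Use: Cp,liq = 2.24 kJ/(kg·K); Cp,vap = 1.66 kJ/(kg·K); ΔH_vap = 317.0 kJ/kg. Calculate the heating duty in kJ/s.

Q = 505 kJ/s

liquid -11.6→98.4 °C: 246.4 kJ/kg
vaporisation at 98.4 °C: 317 kJ/kg
vapour 98.4→207 °C: 180.28 kJ/kg
Δh = 246.4 + 317 + 180.28 = 743.68 kJ/kg
Q = ṁ·Δh = 40.74 kg/min × 743.68 kJ/kg = 30297 kJ/min
|Q| = 504.96 kW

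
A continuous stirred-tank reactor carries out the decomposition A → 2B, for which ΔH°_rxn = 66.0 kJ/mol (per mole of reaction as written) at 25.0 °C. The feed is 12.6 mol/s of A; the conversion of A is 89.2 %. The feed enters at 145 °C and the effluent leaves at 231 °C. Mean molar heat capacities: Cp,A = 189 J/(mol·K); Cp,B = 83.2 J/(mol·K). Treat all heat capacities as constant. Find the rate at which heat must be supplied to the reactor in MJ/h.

Q_in = 3220 MJ/h

Extent of reaction ξ = 0.892 × 12.6 = 11.239 mol/s
Reaction term: ξ·ΔH°_rxn = 11.239 × 66.0 = 741.79 kJ/s
Sensible, feed 145→25 °C: -285.77 kJ/s
Outlet flows (mol/s): A 1.3608, B 22.478
Sensible, products 25→231 °C: 438.24 kJ/s
Q = ΔH = 894.26 kJ/s = 894.26 kW
Heat supplied = 3219.3 MJ/h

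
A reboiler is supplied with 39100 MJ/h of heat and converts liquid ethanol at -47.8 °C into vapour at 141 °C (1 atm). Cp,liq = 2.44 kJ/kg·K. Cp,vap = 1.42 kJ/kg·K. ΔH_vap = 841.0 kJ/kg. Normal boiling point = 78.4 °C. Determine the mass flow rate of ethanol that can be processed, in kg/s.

ṁ = 8.77 kg/s

Δh = 2.44×(78.4−-47.8) + 841.0 + 1.42×(141−78.4) = 1237.8 kJ/kg
Q = 39100 MJ/h = 10861 kJ/s = 10861 kJ/s
ṁ = Q/Δh = 10861 / 1237.8 = 8.7744 kg/s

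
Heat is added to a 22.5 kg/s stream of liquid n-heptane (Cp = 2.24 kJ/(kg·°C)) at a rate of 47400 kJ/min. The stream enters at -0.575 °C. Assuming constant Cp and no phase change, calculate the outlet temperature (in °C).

T_out = 15.1 °C

Q = 47400 kJ/min = 790 kJ/s
ΔT = Q/(ṁ·Cp) = 790/(22.5×2.24) = 15.675 K
T_out = -0.575 + 15.675 = 15.1 °C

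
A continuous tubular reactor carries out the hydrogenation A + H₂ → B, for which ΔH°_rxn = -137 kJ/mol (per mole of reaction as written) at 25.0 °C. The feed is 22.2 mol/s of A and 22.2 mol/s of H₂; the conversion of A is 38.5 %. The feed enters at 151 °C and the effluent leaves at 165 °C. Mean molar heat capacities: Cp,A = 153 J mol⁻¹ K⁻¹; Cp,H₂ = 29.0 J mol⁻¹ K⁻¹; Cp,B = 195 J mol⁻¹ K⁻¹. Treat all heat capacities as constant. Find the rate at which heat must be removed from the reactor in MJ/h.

Extent of reaction ξ = 0.385 × 22.2 = 8.547 mol/s
Reaction term: ξ·ΔH°_rxn = 8.547 × -137 = -1170.9 kJ/s
Sensible, feed 151→25 °C: -509.09 kJ/s
Outlet flows (mol/s): A 13.653, H₂ 13.653, B 8.547
Sensible, products 25→165 °C: 581.21 kJ/s
Q = ΔH = -1098.8 kJ/s = -1098.8 kW
Heat removed = 3955.7 MJ/h

Q_out = 3960 MJ/h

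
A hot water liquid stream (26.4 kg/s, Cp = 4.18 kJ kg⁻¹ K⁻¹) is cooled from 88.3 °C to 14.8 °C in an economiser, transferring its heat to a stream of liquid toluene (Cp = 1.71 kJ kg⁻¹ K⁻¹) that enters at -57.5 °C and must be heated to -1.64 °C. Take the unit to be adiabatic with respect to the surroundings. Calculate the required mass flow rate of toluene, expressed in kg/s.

ṁ_c = 84.9 kg/s

Heat released by hot stream: Q = 26.4 × 4.18 × (88.3 − 14.8) = 8110.9 kJ/s
Energy balance on cold side (adiabatic exchanger): Q = ṁ_c·Cp_c·(T_c,out − T_c,in)
ṁ_c = 8110.9 / [1.71 × (-1.64 − -57.5)] = 84.912 kg/s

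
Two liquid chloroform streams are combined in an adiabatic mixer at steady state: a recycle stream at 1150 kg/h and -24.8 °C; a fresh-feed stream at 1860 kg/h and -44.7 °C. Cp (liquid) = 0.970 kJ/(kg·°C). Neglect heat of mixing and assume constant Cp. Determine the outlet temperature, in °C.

T_out = -37.1 °C

Adiabatic, steady state ⇒ Σ ṁᵢCp,ᵢ(T_out − Tᵢ) = 0
T_out = Σ ṁᵢCp,ᵢTᵢ / Σ ṁᵢCp,ᵢ
      = -108310 / 2919.7 = -37.097 °C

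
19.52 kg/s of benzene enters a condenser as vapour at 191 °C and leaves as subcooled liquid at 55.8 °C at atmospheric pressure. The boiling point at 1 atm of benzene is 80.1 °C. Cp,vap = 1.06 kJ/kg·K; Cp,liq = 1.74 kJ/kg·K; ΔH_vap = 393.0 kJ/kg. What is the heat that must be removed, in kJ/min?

vapour 191→80.1 °C: -117.55 kJ/kg
condensation at 80.1 °C: -393 kJ/kg
liquid 80.1→55.8 °C: -42.282 kJ/kg
Δh = -117.55 + -393 + -42.282 = -552.84 kJ/kg
Q = ṁ·Δh = 19.52 kg/s × -552.84 kJ/kg = -10791 kJ/s
|Q| = 10791 kW = 647480 kJ/min

Q_c = 647000 kJ/min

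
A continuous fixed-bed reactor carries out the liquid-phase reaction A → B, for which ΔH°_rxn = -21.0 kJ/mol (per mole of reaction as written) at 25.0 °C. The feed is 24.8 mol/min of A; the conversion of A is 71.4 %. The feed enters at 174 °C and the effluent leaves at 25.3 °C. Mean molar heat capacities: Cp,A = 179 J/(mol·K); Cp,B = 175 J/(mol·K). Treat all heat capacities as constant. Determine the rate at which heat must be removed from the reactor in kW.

Extent of reaction ξ = 0.714 × 24.8 = 17.707 mol/min
Reaction term: ξ·ΔH°_rxn = 17.707 × -21.0 = -371.85 kJ/min
Sensible, feed 174→25 °C: -661.44 kJ/min
Outlet flows (mol/min): A 7.0928, B 17.707
Sensible, products 25→25.3 °C: 1.3105 kJ/min
Q = ΔH = -1032 kJ/min = -17.2 kW
Heat removed = 17.2 kW

Q_out = 17.2 kW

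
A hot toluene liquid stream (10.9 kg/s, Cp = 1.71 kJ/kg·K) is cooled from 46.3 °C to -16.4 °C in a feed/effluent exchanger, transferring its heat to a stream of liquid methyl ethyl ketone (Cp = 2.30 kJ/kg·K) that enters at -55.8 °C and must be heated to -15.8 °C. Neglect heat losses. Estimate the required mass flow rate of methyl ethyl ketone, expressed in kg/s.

Heat released by hot stream: Q = 10.9 × 1.71 × (46.3 − -16.4) = 1168.7 kJ/s
Energy balance on cold side (adiabatic exchanger): Q = ṁ_c·Cp_c·(T_c,out − T_c,in)
ṁ_c = 1168.7 / [2.30 × (-15.8 − -55.8)] = 12.703 kg/s

ṁ_c = 12.7 kg/s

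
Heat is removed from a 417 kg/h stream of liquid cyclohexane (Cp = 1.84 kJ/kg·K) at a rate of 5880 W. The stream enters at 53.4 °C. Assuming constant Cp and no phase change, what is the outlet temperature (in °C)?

Q = 5880 W = 21168 kJ/h
ΔT = Q/(ṁ·Cp) = 21168/(417×1.84) = 27.588 K
T_out = 53.4 − 27.588 = 25.812 °C

T_out = 25.8 °C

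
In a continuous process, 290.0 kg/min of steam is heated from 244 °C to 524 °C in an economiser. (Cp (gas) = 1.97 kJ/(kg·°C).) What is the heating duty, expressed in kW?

Q = ṁ·Cp·ΔT = 290.0 × 1.97 × (524 − 244) = 159960 kJ/min
Converting: 159960 / 60 s = 2666.1 kW

Q = 2670 kW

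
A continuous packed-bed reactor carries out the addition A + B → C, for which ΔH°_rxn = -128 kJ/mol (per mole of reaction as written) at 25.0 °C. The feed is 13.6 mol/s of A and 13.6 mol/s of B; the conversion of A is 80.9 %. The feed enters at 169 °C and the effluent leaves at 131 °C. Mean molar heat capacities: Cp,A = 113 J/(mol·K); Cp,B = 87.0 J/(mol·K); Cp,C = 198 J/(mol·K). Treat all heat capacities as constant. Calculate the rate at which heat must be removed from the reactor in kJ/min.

Q_out = 90800 kJ/min

Extent of reaction ξ = 0.809 × 13.6 = 11.002 mol/s
Reaction term: ξ·ΔH°_rxn = 11.002 × -128 = -1408.3 kJ/s
Sensible, feed 169→25 °C: -391.68 kJ/s
Outlet flows (mol/s): A 2.5976, B 2.5976, C 11.002
Sensible, products 25→131 °C: 285.99 kJ/s
Q = ΔH = -1514 kJ/s = -1514 kW
Heat removed = 90840 kJ/min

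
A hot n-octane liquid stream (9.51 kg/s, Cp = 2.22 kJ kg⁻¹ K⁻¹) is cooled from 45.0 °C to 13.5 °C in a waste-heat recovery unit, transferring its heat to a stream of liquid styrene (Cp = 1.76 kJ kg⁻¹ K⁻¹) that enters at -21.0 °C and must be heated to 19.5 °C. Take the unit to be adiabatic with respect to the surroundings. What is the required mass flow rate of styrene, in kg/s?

Heat released by hot stream: Q = 9.51 × 2.22 × (45.0 − 13.5) = 665.03 kJ/s
Energy balance on cold side (adiabatic exchanger): Q = ṁ_c·Cp_c·(T_c,out − T_c,in)
ṁ_c = 665.03 / [1.76 × (19.5 − -21.0)] = 9.3299 kg/s

ṁ_c = 9.33 kg/s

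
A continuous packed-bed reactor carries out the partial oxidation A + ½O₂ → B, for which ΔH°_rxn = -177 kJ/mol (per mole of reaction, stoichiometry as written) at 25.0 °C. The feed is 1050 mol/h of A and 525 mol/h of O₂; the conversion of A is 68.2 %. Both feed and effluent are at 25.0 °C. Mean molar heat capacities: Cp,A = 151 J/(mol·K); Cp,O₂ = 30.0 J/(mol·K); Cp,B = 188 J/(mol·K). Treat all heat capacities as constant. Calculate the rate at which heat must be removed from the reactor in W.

Extent of reaction ξ = 0.682 × 1050 = 716.1 mol/h
Reaction term: ξ·ΔH°_rxn = 716.1 × -177 = -126750 kJ/h
Q = ΔH = -126750 kJ/h = -35.208 kW
Heat removed = 35208 W

Q_out = 35200 W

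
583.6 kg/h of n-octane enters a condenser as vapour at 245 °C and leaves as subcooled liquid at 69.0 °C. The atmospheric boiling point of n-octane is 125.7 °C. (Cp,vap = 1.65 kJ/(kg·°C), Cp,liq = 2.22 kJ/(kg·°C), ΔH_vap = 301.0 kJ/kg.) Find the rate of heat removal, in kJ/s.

Q_c = 101 kJ/s

vapour 245→125.7 °C: -196.84 kJ/kg
condensation at 125.7 °C: -301 kJ/kg
liquid 125.7→69.0 °C: -125.87 kJ/kg
Δh = -196.84 + -301 + -125.87 = -623.72 kJ/kg
Q = ṁ·Δh = 583.6 kg/h × -623.72 kJ/kg = -364000 kJ/h
|Q| = 101.11 kW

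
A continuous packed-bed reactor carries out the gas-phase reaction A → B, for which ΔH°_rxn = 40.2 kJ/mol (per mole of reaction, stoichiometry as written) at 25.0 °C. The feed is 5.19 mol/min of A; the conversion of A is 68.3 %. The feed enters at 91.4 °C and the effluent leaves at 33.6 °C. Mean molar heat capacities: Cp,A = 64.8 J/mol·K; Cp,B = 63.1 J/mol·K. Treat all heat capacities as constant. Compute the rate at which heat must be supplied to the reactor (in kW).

Extent of reaction ξ = 0.683 × 5.19 = 3.5448 mol/min
Reaction term: ξ·ΔH°_rxn = 3.5448 × 40.2 = 142.5 kJ/min
Sensible, feed 91.4→25 °C: -22.331 kJ/min
Outlet flows (mol/min): A 1.6452, B 3.5448
Sensible, products 25→33.6 °C: 2.8405 kJ/min
Q = ΔH = 123.01 kJ/min = 2.0502 kW
Heat supplied = 2.0502 kW

Q_in = 2.05 kW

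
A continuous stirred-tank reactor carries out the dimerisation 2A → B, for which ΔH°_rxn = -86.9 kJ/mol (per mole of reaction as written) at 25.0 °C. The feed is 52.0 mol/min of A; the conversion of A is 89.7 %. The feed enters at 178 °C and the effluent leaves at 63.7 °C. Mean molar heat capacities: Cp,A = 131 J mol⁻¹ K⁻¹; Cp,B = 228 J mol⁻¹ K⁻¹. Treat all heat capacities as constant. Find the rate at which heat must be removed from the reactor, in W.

Q_out = 47300 W

Extent of reaction ξ = 0.897 × 52.0 / 2 = 23.322 mol/min
Reaction term: ξ·ΔH°_rxn = 23.322 × -86.9 = -2026.7 kJ/min
Sensible, feed 178→25 °C: -1042.2 kJ/min
Outlet flows (mol/min): A 5.356, B 23.322
Sensible, products 25→63.7 °C: 232.94 kJ/min
Q = ΔH = -2836 kJ/min = -47.266 kW
Heat removed = 47266 W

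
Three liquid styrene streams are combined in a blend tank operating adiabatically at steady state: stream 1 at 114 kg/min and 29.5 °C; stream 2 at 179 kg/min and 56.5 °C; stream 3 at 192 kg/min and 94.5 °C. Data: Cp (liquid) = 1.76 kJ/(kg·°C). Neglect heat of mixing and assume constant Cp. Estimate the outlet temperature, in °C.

Adiabatic, steady state ⇒ Σ ṁᵢCp,ᵢ(T_out − Tᵢ) = 0
T_out = Σ ṁᵢCp,ᵢTᵢ / Σ ṁᵢCp,ᵢ
      = 55652 / 853.6 = 65.197 °C

T_out = 65.2 °C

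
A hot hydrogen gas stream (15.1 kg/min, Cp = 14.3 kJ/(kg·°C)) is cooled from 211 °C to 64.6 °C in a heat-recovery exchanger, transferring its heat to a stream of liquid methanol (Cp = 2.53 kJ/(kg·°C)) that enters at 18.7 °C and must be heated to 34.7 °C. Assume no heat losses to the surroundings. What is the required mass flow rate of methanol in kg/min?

ṁ_c = 781 kg/min

Heat released by hot stream: Q = 15.1 × 14.3 × (211 − 64.6) = 31612 kJ/min
Energy balance on cold side (adiabatic exchanger): Q = ṁ_c·Cp_c·(T_c,out − T_c,in)
ṁ_c = 31612 / [2.53 × (34.7 − 18.7)] = 780.93 kg/min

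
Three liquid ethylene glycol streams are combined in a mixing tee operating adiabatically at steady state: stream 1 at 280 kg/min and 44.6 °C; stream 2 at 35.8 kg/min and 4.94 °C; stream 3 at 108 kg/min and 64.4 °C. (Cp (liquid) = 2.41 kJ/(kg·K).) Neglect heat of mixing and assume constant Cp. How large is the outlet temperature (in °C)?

No heat crosses the boundary, so H_out = H_in.
T_out = Σ ṁᵢCp,ᵢTᵢ / Σ ṁᵢCp,ᵢ
      = 47284 / 1021.4 = 46.296 °C

T_out = 46.3 °C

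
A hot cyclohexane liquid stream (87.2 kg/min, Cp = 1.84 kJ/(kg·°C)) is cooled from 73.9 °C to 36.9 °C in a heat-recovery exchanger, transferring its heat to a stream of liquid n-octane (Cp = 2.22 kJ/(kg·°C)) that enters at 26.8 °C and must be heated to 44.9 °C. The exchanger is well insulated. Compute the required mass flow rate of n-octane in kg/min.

Heat released by hot stream: Q = 87.2 × 1.84 × (73.9 − 36.9) = 5936.6 kJ/min
Energy balance on cold side (adiabatic exchanger): Q = ṁ_c·Cp_c·(T_c,out − T_c,in)
ṁ_c = 5936.6 / [2.22 × (44.9 − 26.8)] = 147.74 kg/min

ṁ_c = 148 kg/min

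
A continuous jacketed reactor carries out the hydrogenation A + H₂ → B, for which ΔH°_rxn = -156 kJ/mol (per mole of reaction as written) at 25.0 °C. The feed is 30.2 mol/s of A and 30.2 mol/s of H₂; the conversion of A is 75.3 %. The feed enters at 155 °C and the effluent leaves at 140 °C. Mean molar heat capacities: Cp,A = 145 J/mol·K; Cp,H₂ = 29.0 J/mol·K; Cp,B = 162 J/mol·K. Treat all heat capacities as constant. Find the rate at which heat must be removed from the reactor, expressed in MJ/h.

Q_out = 13200 MJ/h

Extent of reaction ξ = 0.753 × 30.2 = 22.741 mol/s
Reaction term: ξ·ΔH°_rxn = 22.741 × -156 = -3547.5 kJ/s
Sensible, feed 155→25 °C: -683.12 kJ/s
Outlet flows (mol/s): A 7.4594, H₂ 7.4594, B 22.741
Sensible, products 25→140 °C: 572.92 kJ/s
Q = ΔH = -3657.7 kJ/s = -3657.7 kW
Heat removed = 13168 MJ/h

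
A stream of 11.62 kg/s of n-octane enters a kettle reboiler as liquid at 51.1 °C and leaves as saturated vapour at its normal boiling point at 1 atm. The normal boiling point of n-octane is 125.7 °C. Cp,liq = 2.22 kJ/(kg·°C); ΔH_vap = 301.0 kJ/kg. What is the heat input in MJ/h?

liquid 51.1→125.7 °C: 165.61 kJ/kg
vaporisation at 125.7 °C: 301 kJ/kg
Δh = 165.61 + 301 = 466.61 kJ/kg
Q = ṁ·Δh = 11.62 kg/s × 466.61 kJ/kg = 5422 kJ/s
|Q| = 5422 kW = 19519 MJ/h

Q = 19500 MJ/h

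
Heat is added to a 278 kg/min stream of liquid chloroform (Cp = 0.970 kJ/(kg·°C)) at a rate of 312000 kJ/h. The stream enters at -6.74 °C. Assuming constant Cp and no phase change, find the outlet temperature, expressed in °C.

T_out = 12.5 °C

Q = 312000 kJ/h = 5200 kJ/min
ΔT = Q/(ṁ·Cp) = 5200/(278×0.970) = 19.284 K
T_out = -6.74 + 19.284 = 12.544 °C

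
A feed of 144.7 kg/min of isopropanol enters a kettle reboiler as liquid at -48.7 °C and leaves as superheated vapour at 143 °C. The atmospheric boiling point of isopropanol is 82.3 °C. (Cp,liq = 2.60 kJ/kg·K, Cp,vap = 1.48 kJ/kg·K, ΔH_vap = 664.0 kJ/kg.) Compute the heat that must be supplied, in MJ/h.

Q = 9500 MJ/h

liquid -48.7→82.3 °C: 340.6 kJ/kg
vaporisation at 82.3 °C: 664 kJ/kg
vapour 82.3→143 °C: 89.836 kJ/kg
Δh = 340.6 + 664 + 89.836 = 1094.4 kJ/kg
Q = ṁ·Δh = 144.7 kg/min × 1094.4 kJ/kg = 158360 kJ/min
|Q| = 2639.4 kW = 9501.9 MJ/h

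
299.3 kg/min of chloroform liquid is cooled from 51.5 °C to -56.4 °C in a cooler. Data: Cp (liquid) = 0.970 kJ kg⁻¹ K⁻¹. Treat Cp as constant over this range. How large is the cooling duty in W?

Q_c = 522000 W

Q = ṁ·Cp·ΔT = 299.3 × 0.970 × (-56.4 − 51.5) = -31326 kJ/min
Converting: 31326 / 60 s = 522.09 kW
Cooling duty = 522090 W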